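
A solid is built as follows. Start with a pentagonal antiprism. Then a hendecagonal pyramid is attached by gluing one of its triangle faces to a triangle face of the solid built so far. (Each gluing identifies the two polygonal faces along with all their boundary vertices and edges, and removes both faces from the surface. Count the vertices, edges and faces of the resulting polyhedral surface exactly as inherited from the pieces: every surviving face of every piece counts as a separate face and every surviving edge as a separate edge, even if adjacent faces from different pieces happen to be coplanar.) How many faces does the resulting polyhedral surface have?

A pentagonal antiprism: V=10, E=20, F=12.
Attach a hendecagonal pyramid (V=12, E=22, F=12) along a 3-gon: merge 3 vertices and 3 edges, delete both glued faces → V=19, E=39, F=22.
Check: V − E + F = 19 − 39 + 22 = 2.

22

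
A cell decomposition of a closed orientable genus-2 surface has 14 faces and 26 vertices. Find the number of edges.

42

For a closed orientable surface of genus 2, χ = 2 − 2·2 = -2.
E = V + F − (-2) = 26 + 14 − (-2) = 42.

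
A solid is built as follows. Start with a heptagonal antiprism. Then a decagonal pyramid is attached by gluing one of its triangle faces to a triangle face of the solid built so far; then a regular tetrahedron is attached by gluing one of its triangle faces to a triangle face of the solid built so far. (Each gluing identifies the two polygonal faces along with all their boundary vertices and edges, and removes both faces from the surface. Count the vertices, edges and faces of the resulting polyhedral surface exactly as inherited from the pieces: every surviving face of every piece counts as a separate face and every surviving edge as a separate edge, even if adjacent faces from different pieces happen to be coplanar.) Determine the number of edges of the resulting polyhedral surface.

48

A heptagonal antiprism: V=14, E=28, F=16.
Attach a decagonal pyramid (V=11, E=20, F=11) along a 3-gon: merge 3 vertices and 3 edges, delete both glued faces → V=22, E=45, F=25.
Attach a regular tetrahedron (V=4, E=6, F=4) along a 3-gon: merge 3 vertices and 3 edges, delete both glued faces → V=23, E=48, F=27.
Check: V − E + F = 23 − 48 + 27 = 2.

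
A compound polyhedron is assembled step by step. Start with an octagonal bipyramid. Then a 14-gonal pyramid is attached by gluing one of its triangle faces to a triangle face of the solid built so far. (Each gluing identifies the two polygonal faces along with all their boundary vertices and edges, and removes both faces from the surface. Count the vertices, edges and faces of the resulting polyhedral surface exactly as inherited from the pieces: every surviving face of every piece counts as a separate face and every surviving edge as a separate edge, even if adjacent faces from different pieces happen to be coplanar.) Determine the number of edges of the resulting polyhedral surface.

An octagonal bipyramid: V=10, E=24, F=16.
Attach a 14-gonal pyramid (V=15, E=28, F=15) along a 3-gon: merge 3 vertices and 3 edges, delete both glued faces → V=22, E=49, F=29.
Check: V − E + F = 22 − 49 + 29 = 2.

49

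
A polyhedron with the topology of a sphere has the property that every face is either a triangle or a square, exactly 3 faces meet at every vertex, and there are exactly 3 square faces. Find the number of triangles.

2

Let x be the number of triangles; then F = 3 + x.
Edge–face incidences: 2E = 4·3 + 3·x = 12 + 3x.
Every vertex has degree 3, so 3V = 2E.
Euler: V − E + F = 2 ⇒ (2E)/3 − E + (3 + x) = 2.
Multiply by 6: 2·(2E) − 3·(2E) + 6·(3 + x) = 12, i.e. 18 + 6x − (12 + 3x) = 12.
Collecting terms: 3x + 6 = 12, so 3x = 6, so x = 2.
Then 2E = 12 + 3·2 = 18, so E = 9, V = 2E/3 = 6, F = 3 + 2 = 5.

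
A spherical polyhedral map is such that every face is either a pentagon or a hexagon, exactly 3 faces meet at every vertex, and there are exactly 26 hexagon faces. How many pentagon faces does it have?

12

Let x be the number of pentagons; then F = 26 + x.
Edge–face incidences: 2E = 6·26 + 5·x = 156 + 5x.
Every vertex has degree 3, so 3V = 2E.
Euler: V − E + F = 2 ⇒ (2E)/3 − E + (26 + x) = 2.
Multiply by 6: 2·(2E) − 3·(2E) + 6·(26 + x) = 12, i.e. 156 + 6x − (156 + 5x) = 12.
Collecting terms: x = 12.
Then 2E = 156 + 5·12 = 216, so E = 108, V = 2E/3 = 72, F = 26 + 12 = 38.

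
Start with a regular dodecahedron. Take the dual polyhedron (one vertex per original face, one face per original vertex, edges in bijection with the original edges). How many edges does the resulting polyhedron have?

30

The base solid has V = 20, E = 30, F = 12.
The dual swaps V and F and preserves E: V′ = F = 12, E′ = E = 30, F′ = V = 20.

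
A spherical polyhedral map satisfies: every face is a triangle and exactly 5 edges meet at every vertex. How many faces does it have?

20

Each face has 3 edges and each edge borders two faces, so 2E = 3F.
Each vertex has degree 5, so 5V = 2E and hence V = 3F/5.
Euler: V − E + F = 2 ⇒ (3F/5) − (3F/2) + F = 2.
Multiply by 10: (6 − 15 + 10)F = 20, i.e. 1F = 20.
So F = 20, E = 3·20/2 = 30, V = 3·20/5 = 12.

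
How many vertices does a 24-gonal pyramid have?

A pyramid on an n-gon base has one n-gon and n triangles: V = 24 + 1 = 25, E = 2·24 = 48, F = 24 + 1 = 25.

25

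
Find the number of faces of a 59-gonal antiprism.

An antiprism on an n-gon has two n-gon caps and 2n triangles: V = 2·59 = 118, E = 4·59 = 236, F = 2·59 + 2 = 120.

120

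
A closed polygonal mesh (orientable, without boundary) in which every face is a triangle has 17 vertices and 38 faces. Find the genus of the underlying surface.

Every face is a triangle, so 2E = 3·38 = 114, giving E = 57.
χ = V − E + F = 17 − 57 + 38 = -2.
For a closed orientable surface χ = 2 − 2g, so g = (2 − (-2))/2 = 2.

2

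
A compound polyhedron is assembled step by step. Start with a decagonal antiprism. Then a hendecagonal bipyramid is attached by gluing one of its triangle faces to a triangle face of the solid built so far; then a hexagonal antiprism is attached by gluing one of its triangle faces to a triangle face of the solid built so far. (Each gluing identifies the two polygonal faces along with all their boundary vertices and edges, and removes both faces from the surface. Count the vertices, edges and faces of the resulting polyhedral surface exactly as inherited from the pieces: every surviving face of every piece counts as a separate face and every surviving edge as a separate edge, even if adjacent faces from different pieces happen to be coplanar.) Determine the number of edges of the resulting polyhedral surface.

A decagonal antiprism: V=20, E=40, F=22.
Attach a hendecagonal bipyramid (V=13, E=33, F=22) along a 3-gon: merge 3 vertices and 3 edges, delete both glued faces → V=30, E=70, F=42.
Attach a hexagonal antiprism (V=12, E=24, F=14) along a 3-gon: merge 3 vertices and 3 edges, delete both glued faces → V=39, E=91, F=54.
Check: V − E + F = 39 − 91 + 54 = 2.

91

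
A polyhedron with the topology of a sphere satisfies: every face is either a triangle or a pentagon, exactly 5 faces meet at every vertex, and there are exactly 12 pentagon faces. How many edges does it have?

150

Let x be the number of triangles; then F = 12 + x.
Edge–face incidences: 2E = 5·12 + 3·x = 60 + 3x.
Every vertex has degree 5, so 5V = 2E.
Euler: V − E + F = 2 ⇒ (2E)/5 − E + (12 + x) = 2.
Multiply by 10: 2·(2E) − 5·(2E) + 10·(12 + x) = 20, i.e. 120 + 10x − 3·(60 + 3x) = 20.
Collecting terms: x − 60 = 20, so x = 80.
Then 2E = 60 + 3·80 = 300, so E = 150, V = 2E/5 = 60, F = 12 + 80 = 92.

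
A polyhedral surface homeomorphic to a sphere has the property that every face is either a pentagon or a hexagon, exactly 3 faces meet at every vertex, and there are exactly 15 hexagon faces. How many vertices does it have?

50

Let x be the number of pentagons; then F = 15 + x.
Edge–face incidences: 2E = 6·15 + 5·x = 90 + 5x.
Every vertex has degree 3, so 3V = 2E.
Euler: V − E + F = 2 ⇒ (2E)/3 − E + (15 + x) = 2.
Multiply by 6: 2·(2E) − 3·(2E) + 6·(15 + x) = 12, i.e. 90 + 6x − (90 + 5x) = 12.
Collecting terms: x = 12.
Then 2E = 90 + 5·12 = 150, so E = 75, V = 2E/3 = 50, F = 15 + 12 = 27.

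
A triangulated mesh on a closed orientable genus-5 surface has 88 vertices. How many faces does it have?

192

χ = 2 − 2·5 = -8, and every face is a triangle so 3F = 2E.
V − E + F = -8 with E = 3F/2 gives 88 − (3/2 − 1)·F = -8, so F = 192 and E = 288.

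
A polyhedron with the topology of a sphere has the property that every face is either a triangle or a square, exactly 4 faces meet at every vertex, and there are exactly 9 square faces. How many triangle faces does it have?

8

Let x be the number of triangles; then F = 9 + x.
Edge–face incidences: 2E = 4·9 + 3·x = 36 + 3x.
Every vertex has degree 4, so 4V = 2E.
Euler: V − E + F = 2 ⇒ (2E)/4 − E + (9 + x) = 2.
Multiply by 8: 2·(2E) − 4·(2E) + 8·(9 + x) = 16, i.e. 72 + 8x − 2·(36 + 3x) = 16.
Collecting terms: 2x = 16, so x = 8.
Then 2E = 36 + 3·8 = 60, so E = 30, V = 2E/4 = 15, F = 9 + 8 = 17.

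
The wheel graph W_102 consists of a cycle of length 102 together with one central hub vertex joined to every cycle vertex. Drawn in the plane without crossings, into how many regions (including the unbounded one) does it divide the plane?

W_102 has V = 102 + 1 = 103 vertices and E = 2·102 = 204 edges.
By Euler's formula F = 2 − V + E = 2 − 103 + 204 = 103.

103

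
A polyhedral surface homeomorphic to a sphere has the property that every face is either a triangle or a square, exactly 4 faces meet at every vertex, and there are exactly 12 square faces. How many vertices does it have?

18

Let x be the number of triangles; then F = 12 + x.
Edge–face incidences: 2E = 4·12 + 3·x = 48 + 3x.
Every vertex has degree 4, so 4V = 2E.
Euler: V − E + F = 2 ⇒ (2E)/4 − E + (12 + x) = 2.
Multiply by 8: 2·(2E) − 4·(2E) + 8·(12 + x) = 16, i.e. 96 + 8x − 2·(48 + 3x) = 16.
Collecting terms: 2x = 16, so x = 8.
Then 2E = 48 + 3·8 = 72, so E = 36, V = 2E/4 = 18, F = 12 + 8 = 20.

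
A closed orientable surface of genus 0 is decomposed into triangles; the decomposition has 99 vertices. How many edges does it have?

χ = 2 − 2·0 = 2, and every face is a triangle so 3F = 2E.
V − E + F = 2 with E = 3F/2 gives 99 − (3/2 − 1)·F = 2, so F = 194 and E = 291.

291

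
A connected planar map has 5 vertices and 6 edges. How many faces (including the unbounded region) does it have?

Euler's formula for a connected plane graph: V − E + F = 2, so F = 2 − 5 + 6 = 3.

3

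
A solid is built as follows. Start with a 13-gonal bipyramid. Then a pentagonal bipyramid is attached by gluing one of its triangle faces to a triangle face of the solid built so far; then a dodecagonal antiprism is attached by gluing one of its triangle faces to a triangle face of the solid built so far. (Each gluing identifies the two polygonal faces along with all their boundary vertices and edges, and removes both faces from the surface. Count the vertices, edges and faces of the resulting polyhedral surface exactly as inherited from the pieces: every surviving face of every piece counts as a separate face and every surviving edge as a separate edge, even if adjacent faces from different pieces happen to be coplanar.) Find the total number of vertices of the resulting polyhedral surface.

A 13-gonal bipyramid: V=15, E=39, F=26.
Attach a pentagonal bipyramid (V=7, E=15, F=10) along a 3-gon: merge 3 vertices and 3 edges, delete both glued faces → V=19, E=51, F=34.
Attach a dodecagonal antiprism (V=24, E=48, F=26) along a 3-gon: merge 3 vertices and 3 edges, delete both glued faces → V=40, E=96, F=58.
Check: V − E + F = 40 − 96 + 58 = 2.

40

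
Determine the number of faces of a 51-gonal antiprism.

An antiprism on an n-gon has two n-gon caps and 2n triangles: V = 2·51 = 102, E = 4·51 = 204, F = 2·51 + 2 = 104.
Check: V − E + F = 102 − 204 + 104 = 2.

104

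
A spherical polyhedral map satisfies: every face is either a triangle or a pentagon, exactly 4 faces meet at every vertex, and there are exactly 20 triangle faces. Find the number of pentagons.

12

Let x be the number of pentagons; then F = 20 + x.
Edge–face incidences: 2E = 3·20 + 5·x = 60 + 5x.
Every vertex has degree 4, so 4V = 2E.
Euler: V − E + F = 2 ⇒ (2E)/4 − E + (20 + x) = 2.
Multiply by 8: 2·(2E) − 4·(2E) + 8·(20 + x) = 16, i.e. 160 + 8x − 2·(60 + 5x) = 16.
Collecting terms: −2x + 40 = 16, so −2x = −24, so x = 12.
Then 2E = 60 + 5·12 = 120, so E = 60, V = 2E/4 = 30, F = 20 + 12 = 32.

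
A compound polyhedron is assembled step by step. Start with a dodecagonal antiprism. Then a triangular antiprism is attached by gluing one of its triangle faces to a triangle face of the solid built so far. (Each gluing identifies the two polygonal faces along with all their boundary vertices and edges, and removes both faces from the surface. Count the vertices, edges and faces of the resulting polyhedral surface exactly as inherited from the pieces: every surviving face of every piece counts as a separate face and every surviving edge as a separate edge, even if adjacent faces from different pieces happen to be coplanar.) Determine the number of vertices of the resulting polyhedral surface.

A dodecagonal antiprism: V=24, E=48, F=26.
Attach a triangular antiprism (V=6, E=12, F=8) along a 3-gon: merge 3 vertices and 3 edges, delete both glued faces → V=27, E=57, F=32.
Check: V − E + F = 27 − 57 + 32 = 2.

27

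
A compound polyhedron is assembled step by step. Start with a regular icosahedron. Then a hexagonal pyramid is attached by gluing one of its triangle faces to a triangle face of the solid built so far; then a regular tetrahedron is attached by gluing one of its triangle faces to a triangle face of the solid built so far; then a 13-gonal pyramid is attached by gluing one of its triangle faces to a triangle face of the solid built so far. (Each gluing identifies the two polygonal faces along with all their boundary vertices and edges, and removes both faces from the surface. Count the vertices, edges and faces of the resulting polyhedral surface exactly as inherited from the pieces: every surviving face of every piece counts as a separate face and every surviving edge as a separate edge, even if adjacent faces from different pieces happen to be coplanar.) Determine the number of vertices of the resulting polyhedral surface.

A regular icosahedron: V=12, E=30, F=20.
Attach a hexagonal pyramid (V=7, E=12, F=7) along a 3-gon: merge 3 vertices and 3 edges, delete both glued faces → V=16, E=39, F=25.
Attach a regular tetrahedron (V=4, E=6, F=4) along a 3-gon: merge 3 vertices and 3 edges, delete both glued faces → V=17, E=42, F=27.
Attach a 13-gonal pyramid (V=14, E=26, F=14) along a 3-gon: merge 3 vertices and 3 edges, delete both glued faces → V=28, E=65, F=39.
Check: V − E + F = 28 − 65 + 39 = 2.

28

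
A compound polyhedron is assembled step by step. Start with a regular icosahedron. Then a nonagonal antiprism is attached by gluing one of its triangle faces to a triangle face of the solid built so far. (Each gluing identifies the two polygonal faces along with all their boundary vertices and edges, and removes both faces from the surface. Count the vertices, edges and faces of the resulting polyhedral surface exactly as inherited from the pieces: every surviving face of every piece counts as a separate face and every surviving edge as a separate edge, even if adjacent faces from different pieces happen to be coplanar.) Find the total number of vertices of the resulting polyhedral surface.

A regular icosahedron: V=12, E=30, F=20.
Attach a nonagonal antiprism (V=18, E=36, F=20) along a 3-gon: merge 3 vertices and 3 edges, delete both glued faces → V=27, E=63, F=38.
Check: V − E + F = 27 − 63 + 38 = 2.

27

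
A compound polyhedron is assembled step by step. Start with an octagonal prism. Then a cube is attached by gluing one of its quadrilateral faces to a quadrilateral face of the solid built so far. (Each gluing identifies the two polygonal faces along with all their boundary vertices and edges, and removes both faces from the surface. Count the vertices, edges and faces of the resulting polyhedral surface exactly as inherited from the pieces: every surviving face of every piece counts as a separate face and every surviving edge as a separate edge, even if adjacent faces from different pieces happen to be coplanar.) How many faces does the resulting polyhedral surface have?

An octagonal prism: V=16, E=24, F=10.
Attach a cube (V=8, E=12, F=6) along a 4-gon: merge 4 vertices and 4 edges, delete both glued faces → V=20, E=32, F=14.
Check: V − E + F = 20 − 32 + 14 = 2.

14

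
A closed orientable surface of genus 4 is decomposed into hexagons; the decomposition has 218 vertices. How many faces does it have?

112

χ = 2 − 2·4 = -6, and every face is a hexagon so 6F = 2E.
V − E + F = -6 with E = 6F/2 gives 218 − (6/2 − 1)·F = -6, so F = 112 and E = 336.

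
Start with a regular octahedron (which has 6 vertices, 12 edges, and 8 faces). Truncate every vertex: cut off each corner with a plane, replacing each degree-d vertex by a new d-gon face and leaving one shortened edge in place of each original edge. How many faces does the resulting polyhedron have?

14

Truncation replaces each original edge-end by a new vertex, so V′ = 2E = 24.
Each original edge survives, and each old vertex of degree d contributes d new edges; summing degrees gives Σd = 2E, so E′ = E + 2E = 3E = 36.
Each original face survives and each original vertex becomes one new face: F′ = F + V = 14.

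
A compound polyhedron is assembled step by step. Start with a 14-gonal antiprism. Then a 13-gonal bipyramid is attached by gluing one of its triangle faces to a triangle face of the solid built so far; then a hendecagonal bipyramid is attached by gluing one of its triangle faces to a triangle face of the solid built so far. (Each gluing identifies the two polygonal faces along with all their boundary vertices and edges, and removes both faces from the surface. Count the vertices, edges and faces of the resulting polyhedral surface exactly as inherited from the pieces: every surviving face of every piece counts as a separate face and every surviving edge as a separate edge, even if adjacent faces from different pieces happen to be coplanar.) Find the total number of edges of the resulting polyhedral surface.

122

A 14-gonal antiprism: V=28, E=56, F=30.
Attach a 13-gonal bipyramid (V=15, E=39, F=26) along a 3-gon: merge 3 vertices and 3 edges, delete both glued faces → V=40, E=92, F=54.
Attach a hendecagonal bipyramid (V=13, E=33, F=22) along a 3-gon: merge 3 vertices and 3 edges, delete both glued faces → V=50, E=122, F=74.
Check: V − E + F = 50 − 122 + 74 = 2.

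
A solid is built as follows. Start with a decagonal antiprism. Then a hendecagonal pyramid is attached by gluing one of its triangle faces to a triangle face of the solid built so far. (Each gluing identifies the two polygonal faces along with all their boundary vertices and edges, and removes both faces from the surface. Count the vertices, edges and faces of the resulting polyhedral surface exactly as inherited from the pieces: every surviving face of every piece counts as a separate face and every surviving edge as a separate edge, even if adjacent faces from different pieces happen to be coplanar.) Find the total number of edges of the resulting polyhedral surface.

59

A decagonal antiprism: V=20, E=40, F=22.
Attach a hendecagonal pyramid (V=12, E=22, F=12) along a 3-gon: merge 3 vertices and 3 edges, delete both glued faces → V=29, E=59, F=32.
Check: V − E + F = 29 − 59 + 32 = 2.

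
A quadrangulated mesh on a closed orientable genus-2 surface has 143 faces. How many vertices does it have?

141

χ = 2 − 2·2 = -2, and every face is a square so 4F = 2E.
E = 4·143/2 = 286. Then V = -2 + E − F = -2 + 286 − 143 = 141.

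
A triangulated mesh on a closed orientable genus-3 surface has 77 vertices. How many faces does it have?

χ = 2 − 2·3 = -4, and every face is a triangle so 3F = 2E.
V − E + F = -4 with E = 3F/2 gives 77 − (3/2 − 1)·F = -4, so F = 162 and E = 243.

162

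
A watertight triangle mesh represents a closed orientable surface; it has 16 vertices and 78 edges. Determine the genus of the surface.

6

Every face is a triangle and each edge borders two faces, so 3F = 2·78, giving F = 52.
χ = V − E + F = 16 − 78 + 52 = -10.
For a closed orientable surface χ = 2 − 2g, so g = (2 − (-10))/2 = 6.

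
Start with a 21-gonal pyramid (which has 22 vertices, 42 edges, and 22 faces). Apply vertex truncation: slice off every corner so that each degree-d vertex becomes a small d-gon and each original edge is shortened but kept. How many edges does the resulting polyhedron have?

126

Truncation replaces each original edge-end by a new vertex, so V′ = 2E = 84.
Each original edge survives, and each old vertex of degree d contributes d new edges; summing degrees gives Σd = 2E, so E′ = E + 2E = 3E = 126.
Each original face survives and each original vertex becomes one new face: F′ = F + V = 44.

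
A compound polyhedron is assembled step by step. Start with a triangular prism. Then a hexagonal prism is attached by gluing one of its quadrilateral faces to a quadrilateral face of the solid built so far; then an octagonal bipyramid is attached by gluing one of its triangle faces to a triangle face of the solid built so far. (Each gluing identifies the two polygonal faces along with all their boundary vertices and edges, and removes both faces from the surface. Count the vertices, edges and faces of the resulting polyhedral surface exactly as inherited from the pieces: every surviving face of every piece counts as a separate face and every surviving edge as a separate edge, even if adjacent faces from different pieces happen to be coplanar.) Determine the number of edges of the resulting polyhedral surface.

44

A triangular prism: V=6, E=9, F=5.
Attach a hexagonal prism (V=12, E=18, F=8) along a 4-gon: merge 4 vertices and 4 edges, delete both glued faces → V=14, E=23, F=11.
Attach an octagonal bipyramid (V=10, E=24, F=16) along a 3-gon: merge 3 vertices and 3 edges, delete both glued faces → V=21, E=44, F=25.
Check: V − E + F = 21 − 44 + 25 = 2.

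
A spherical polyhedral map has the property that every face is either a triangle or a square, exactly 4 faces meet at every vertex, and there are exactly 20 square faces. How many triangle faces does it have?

Let x be the number of triangles; then F = 20 + x.
Edge–face incidences: 2E = 4·20 + 3·x = 80 + 3x.
Every vertex has degree 4, so 4V = 2E.
Euler: V − E + F = 2 ⇒ (2E)/4 − E + (20 + x) = 2.
Multiply by 8: 2·(2E) − 4·(2E) + 8·(20 + x) = 16, i.e. 160 + 8x − 2·(80 + 3x) = 16.
Collecting terms: 2x = 16, so x = 8.
Then 2E = 80 + 3·8 = 104, so E = 52, V = 2E/4 = 26, F = 20 + 8 = 28.

8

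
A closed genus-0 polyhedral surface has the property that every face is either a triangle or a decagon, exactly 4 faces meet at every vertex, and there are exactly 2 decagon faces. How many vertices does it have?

20

Let x be the number of triangles; then F = 2 + x.
Edge–face incidences: 2E = 10·2 + 3·x = 20 + 3x.
Every vertex has degree 4, so 4V = 2E.
Euler: V − E + F = 2 ⇒ (2E)/4 − E + (2 + x) = 2.
Multiply by 8: 2·(2E) − 4·(2E) + 8·(2 + x) = 16, i.e. 16 + 8x − 2·(20 + 3x) = 16.
Collecting terms: 2x − 24 = 16, so 2x = 40, so x = 20.
Then 2E = 20 + 3·20 = 80, so E = 40, V = 2E/4 = 20, F = 2 + 20 = 22.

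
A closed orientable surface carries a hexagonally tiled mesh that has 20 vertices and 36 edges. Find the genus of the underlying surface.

Every face is a hexagon and each edge borders two faces, so 6F = 2·36, giving F = 12.
χ = V − E + F = 20 − 36 + 12 = -4.
For a closed orientable surface χ = 2 − 2g, so g = (2 − (-4))/2 = 3.

3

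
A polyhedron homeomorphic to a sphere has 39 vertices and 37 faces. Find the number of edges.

74

Here V − E + F = 2.
E = V + F − (2) = 39 + 37 − (2) = 74.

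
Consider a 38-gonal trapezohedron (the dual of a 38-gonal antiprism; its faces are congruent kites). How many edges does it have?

The n-trapezohedron (dual of the n-antiprism) has V = 2·38 + 2 = 78, E = 4·38 = 152, F = 2·38 = 76.

152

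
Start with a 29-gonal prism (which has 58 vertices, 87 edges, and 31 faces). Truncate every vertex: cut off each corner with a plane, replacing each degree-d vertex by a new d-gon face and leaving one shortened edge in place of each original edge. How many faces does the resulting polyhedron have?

Truncation replaces each original edge-end by a new vertex, so V′ = 2E = 174.
Each original edge survives, and each old vertex of degree d contributes d new edges; summing degrees gives Σd = 2E, so E′ = E + 2E = 3E = 261.
Each original face survives and each original vertex becomes one new face: F′ = F + V = 89.

89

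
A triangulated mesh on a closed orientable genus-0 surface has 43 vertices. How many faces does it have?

χ = 2 − 2·0 = 2, and every face is a triangle so 3F = 2E.
V − E + F = 2 with E = 3F/2 gives 43 − (3/2 − 1)·F = 2, so F = 82 and E = 123.

82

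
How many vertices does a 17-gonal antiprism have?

An antiprism on an n-gon has two n-gon caps and 2n triangles: V = 2·17 = 34, E = 4·17 = 68, F = 2·17 + 2 = 36.

34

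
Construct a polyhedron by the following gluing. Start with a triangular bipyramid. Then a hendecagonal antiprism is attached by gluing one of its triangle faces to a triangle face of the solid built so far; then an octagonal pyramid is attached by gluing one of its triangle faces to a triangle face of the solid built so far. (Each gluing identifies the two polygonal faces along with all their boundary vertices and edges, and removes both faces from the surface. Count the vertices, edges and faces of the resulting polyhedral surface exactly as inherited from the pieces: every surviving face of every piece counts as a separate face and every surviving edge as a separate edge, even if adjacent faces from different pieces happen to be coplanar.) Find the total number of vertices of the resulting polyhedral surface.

A triangular bipyramid: V=5, E=9, F=6.
Attach a hendecagonal antiprism (V=22, E=44, F=24) along a 3-gon: merge 3 vertices and 3 edges, delete both glued faces → V=24, E=50, F=28.
Attach an octagonal pyramid (V=9, E=16, F=9) along a 3-gon: merge 3 vertices and 3 edges, delete both glued faces → V=30, E=63, F=35.
Check: V − E + F = 30 − 63 + 35 = 2.

30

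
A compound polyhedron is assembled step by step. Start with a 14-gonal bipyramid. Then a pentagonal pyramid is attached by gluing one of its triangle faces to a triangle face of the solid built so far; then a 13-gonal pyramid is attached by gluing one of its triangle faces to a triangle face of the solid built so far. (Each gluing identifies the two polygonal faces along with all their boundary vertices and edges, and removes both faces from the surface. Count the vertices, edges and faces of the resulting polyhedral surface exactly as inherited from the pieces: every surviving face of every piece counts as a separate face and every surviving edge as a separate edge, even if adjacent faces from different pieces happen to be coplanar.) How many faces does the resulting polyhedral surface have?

A 14-gonal bipyramid: V=16, E=42, F=28.
Attach a pentagonal pyramid (V=6, E=10, F=6) along a 3-gon: merge 3 vertices and 3 edges, delete both glued faces → V=19, E=49, F=32.
Attach a 13-gonal pyramid (V=14, E=26, F=14) along a 3-gon: merge 3 vertices and 3 edges, delete both glued faces → V=30, E=72, F=44.
Check: V − E + F = 30 − 72 + 44 = 2.

44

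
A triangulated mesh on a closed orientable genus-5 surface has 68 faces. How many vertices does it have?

26

χ = 2 − 2·5 = -8, and every face is a triangle so 3F = 2E.
E = 3·68/2 = 102. Then V = -8 + E − F = -8 + 102 − 68 = 26.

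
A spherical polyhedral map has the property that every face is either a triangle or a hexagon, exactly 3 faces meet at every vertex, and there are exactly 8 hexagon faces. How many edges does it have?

Let x be the number of triangles; then F = 8 + x.
Edge–face incidences: 2E = 6·8 + 3·x = 48 + 3x.
Every vertex has degree 3, so 3V = 2E.
Euler: V − E + F = 2 ⇒ (2E)/3 − E + (8 + x) = 2.
Multiply by 6: 2·(2E) − 3·(2E) + 6·(8 + x) = 12, i.e. 48 + 6x − (48 + 3x) = 12.
Collecting terms: 3x = 12, so x = 4.
Then 2E = 48 + 3·4 = 60, so E = 30, V = 2E/3 = 20, F = 8 + 4 = 12.

30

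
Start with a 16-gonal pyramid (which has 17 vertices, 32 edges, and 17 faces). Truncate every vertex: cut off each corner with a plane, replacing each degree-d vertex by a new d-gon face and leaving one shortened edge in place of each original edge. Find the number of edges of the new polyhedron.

96

Truncation replaces each original edge-end by a new vertex, so V′ = 2E = 64.
Each original edge survives, and each old vertex of degree d contributes d new edges; summing degrees gives Σd = 2E, so E′ = E + 2E = 3E = 96.
Each original face survives and each original vertex becomes one new face: F′ = F + V = 34.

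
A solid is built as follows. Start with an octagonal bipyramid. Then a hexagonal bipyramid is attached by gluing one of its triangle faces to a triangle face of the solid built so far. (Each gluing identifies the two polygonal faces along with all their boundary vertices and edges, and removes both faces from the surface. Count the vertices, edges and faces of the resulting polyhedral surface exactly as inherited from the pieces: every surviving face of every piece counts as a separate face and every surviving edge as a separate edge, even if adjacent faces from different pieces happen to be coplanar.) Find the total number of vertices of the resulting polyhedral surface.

15

An octagonal bipyramid: V=10, E=24, F=16.
Attach a hexagonal bipyramid (V=8, E=18, F=12) along a 3-gon: merge 3 vertices and 3 edges, delete both glued faces → V=15, E=39, F=26.
Check: V − E + F = 15 − 39 + 26 = 2.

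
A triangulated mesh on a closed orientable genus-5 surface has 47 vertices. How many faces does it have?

110

χ = 2 − 2·5 = -8, and every face is a triangle so 3F = 2E.
V − E + F = -8 with E = 3F/2 gives 47 − (3/2 − 1)·F = -8, so F = 110 and E = 165.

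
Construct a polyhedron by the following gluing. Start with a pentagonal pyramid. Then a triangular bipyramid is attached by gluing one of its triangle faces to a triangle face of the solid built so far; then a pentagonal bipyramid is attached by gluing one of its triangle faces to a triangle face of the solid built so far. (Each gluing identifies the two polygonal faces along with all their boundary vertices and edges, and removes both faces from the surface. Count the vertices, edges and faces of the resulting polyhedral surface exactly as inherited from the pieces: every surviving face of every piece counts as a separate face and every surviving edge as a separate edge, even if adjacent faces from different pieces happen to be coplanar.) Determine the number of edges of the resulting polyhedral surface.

A pentagonal pyramid: V=6, E=10, F=6.
Attach a triangular bipyramid (V=5, E=9, F=6) along a 3-gon: merge 3 vertices and 3 edges, delete both glued faces → V=8, E=16, F=10.
Attach a pentagonal bipyramid (V=7, E=15, F=10) along a 3-gon: merge 3 vertices and 3 edges, delete both glued faces → V=12, E=28, F=18.
Check: V − E + F = 12 − 28 + 18 = 2.

28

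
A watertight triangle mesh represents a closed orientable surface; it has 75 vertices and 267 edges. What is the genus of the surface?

Every face is a triangle and each edge borders two faces, so 3F = 2·267, giving F = 178.
χ = V − E + F = 75 − 267 + 178 = -14.
For a closed orientable surface χ = 2 − 2g, so g = (2 − (-14))/2 = 8.

8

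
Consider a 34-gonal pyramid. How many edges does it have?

A pyramid on an n-gon base has one n-gon and n triangles: V = 34 + 1 = 35, E = 2·34 = 68, F = 34 + 1 = 35.

68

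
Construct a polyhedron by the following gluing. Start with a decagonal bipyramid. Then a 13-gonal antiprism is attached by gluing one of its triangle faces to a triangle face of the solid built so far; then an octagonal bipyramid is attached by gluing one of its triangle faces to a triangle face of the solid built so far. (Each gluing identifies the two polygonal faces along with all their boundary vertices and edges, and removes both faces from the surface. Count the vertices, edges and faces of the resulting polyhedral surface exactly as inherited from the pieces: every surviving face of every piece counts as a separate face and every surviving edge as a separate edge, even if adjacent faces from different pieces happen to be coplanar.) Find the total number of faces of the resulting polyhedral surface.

60

A decagonal bipyramid: V=12, E=30, F=20.
Attach a 13-gonal antiprism (V=26, E=52, F=28) along a 3-gon: merge 3 vertices and 3 edges, delete both glued faces → V=35, E=79, F=46.
Attach an octagonal bipyramid (V=10, E=24, F=16) along a 3-gon: merge 3 vertices and 3 edges, delete both glued faces → V=42, E=100, F=60.
Check: V − E + F = 42 − 100 + 60 = 2.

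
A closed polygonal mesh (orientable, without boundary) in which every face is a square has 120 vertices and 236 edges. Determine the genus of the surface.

0

Every face is a square and each edge borders two faces, so 4F = 2·236, giving F = 118.
χ = V − E + F = 120 − 236 + 118 = 2.
For a closed orientable surface χ = 2 − 2g, so g = (2 − (2))/2 = 0.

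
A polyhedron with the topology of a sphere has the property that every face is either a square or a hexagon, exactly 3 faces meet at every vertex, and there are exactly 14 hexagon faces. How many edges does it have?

54

Let x be the number of squares; then F = 14 + x.
Edge–face incidences: 2E = 6·14 + 4·x = 84 + 4x.
Every vertex has degree 3, so 3V = 2E.
Euler: V − E + F = 2 ⇒ (2E)/3 − E + (14 + x) = 2.
Multiply by 6: 2·(2E) − 3·(2E) + 6·(14 + x) = 12, i.e. 84 + 6x − (84 + 4x) = 12.
Collecting terms: 2x = 12, so x = 6.
Then 2E = 84 + 4·6 = 108, so E = 54, V = 2E/3 = 36, F = 14 + 6 = 20.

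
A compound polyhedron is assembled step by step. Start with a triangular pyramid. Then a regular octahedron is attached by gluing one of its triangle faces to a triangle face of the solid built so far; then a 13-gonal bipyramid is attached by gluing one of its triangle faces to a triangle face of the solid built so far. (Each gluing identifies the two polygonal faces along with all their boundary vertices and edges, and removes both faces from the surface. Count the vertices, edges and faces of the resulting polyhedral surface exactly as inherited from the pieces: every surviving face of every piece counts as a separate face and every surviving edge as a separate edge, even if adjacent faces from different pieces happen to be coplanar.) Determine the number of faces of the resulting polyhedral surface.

A triangular pyramid: V=4, E=6, F=4.
Attach a regular octahedron (V=6, E=12, F=8) along a 3-gon: merge 3 vertices and 3 edges, delete both glued faces → V=7, E=15, F=10.
Attach a 13-gonal bipyramid (V=15, E=39, F=26) along a 3-gon: merge 3 vertices and 3 edges, delete both glued faces → V=19, E=51, F=34.
Check: V − E + F = 19 − 51 + 34 = 2.

34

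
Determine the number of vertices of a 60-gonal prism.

A prism on an n-gon has two n-gon bases and n rectangular sides: V = 2·60 = 120, E = 3·60 = 180, F = 60 + 2 = 62.
Check: V − E + F = 120 − 180 + 62 = 2.

120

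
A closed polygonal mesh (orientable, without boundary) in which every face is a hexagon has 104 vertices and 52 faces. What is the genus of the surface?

Every face is a hexagon, so 2E = 6·52 = 312, giving E = 156.
χ = V − E + F = 104 − 156 + 52 = 0.
For a closed orientable surface χ = 2 − 2g, so g = (2 − (0))/2 = 1.

1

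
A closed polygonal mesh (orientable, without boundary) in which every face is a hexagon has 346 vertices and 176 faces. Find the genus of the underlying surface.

Every face is a hexagon, so 2E = 6·176 = 1056, giving E = 528.
χ = V − E + F = 346 − 528 + 176 = -6.
For a closed orientable surface χ = 2 − 2g, so g = (2 − (-6))/2 = 4.

4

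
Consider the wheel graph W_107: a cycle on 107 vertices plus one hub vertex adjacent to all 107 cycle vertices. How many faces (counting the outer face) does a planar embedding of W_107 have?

W_107 has V = 107 + 1 = 108 vertices and E = 2·107 = 214 edges.
By Euler's formula F = 2 − V + E = 2 − 108 + 214 = 108.

108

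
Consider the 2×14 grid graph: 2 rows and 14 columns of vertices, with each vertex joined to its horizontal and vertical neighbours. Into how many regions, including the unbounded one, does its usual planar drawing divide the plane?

14

The grid has V = 2·14 = 28 vertices and E = 2·13 + 14·1 = 40 edges.
F = 2 − V + E = 2 − 28 + 40 = 14.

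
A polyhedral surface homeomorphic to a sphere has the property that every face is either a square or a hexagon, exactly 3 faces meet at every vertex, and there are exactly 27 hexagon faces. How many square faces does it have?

6

Let x be the number of squares; then F = 27 + x.
Edge–face incidences: 2E = 6·27 + 4·x = 162 + 4x.
Every vertex has degree 3, so 3V = 2E.
Euler: V − E + F = 2 ⇒ (2E)/3 − E + (27 + x) = 2.
Multiply by 6: 2·(2E) − 3·(2E) + 6·(27 + x) = 12, i.e. 162 + 6x − (162 + 4x) = 12.
Collecting terms: 2x = 12, so x = 6.
Then 2E = 162 + 4·6 = 186, so E = 93, V = 2E/3 = 62, F = 27 + 6 = 33.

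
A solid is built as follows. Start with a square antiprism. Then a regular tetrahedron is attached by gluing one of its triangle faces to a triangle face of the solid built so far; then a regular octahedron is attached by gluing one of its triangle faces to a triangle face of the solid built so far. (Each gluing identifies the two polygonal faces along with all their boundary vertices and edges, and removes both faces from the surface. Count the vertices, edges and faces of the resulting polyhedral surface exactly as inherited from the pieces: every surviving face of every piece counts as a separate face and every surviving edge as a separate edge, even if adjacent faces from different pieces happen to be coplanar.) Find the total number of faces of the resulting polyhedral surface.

18

A square antiprism: V=8, E=16, F=10.
Attach a regular tetrahedron (V=4, E=6, F=4) along a 3-gon: merge 3 vertices and 3 edges, delete both glued faces → V=9, E=19, F=12.
Attach a regular octahedron (V=6, E=12, F=8) along a 3-gon: merge 3 vertices and 3 edges, delete both glued faces → V=12, E=28, F=18.
Check: V − E + F = 12 − 28 + 18 = 2.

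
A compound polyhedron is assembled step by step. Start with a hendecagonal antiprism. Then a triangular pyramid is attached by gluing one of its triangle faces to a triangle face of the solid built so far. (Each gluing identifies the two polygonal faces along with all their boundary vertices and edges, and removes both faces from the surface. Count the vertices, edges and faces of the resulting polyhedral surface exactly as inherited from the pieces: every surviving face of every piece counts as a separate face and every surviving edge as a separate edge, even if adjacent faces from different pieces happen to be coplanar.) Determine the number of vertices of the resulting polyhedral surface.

23

A hendecagonal antiprism: V=22, E=44, F=24.
Attach a triangular pyramid (V=4, E=6, F=4) along a 3-gon: merge 3 vertices and 3 edges, delete both glued faces → V=23, E=47, F=26.
Check: V − E + F = 23 − 47 + 26 = 2.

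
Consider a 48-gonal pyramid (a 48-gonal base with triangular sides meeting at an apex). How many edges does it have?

96

A pyramid on an n-gon base has one n-gon and n triangles: V = 48 + 1 = 49, E = 2·48 = 96, F = 48 + 1 = 49.
Check: V − E + F = 49 − 96 + 49 = 2.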